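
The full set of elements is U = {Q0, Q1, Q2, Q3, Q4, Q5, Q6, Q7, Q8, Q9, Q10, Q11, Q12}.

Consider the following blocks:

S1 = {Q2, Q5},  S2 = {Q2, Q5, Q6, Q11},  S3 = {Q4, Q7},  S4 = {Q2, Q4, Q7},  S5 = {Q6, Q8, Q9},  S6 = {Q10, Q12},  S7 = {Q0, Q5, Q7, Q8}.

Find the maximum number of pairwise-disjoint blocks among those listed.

S1, S3, S5, S6 are pairwise disjoint (S1={Q2,Q5}; S3={Q4,Q7}; S5={Q6,Q8,Q9}; S6={Q10,Q12}).
Every remaining block overlaps one of these, and no 5 of the listed blocks are pairwise disjoint, so 4 is the maximum.

4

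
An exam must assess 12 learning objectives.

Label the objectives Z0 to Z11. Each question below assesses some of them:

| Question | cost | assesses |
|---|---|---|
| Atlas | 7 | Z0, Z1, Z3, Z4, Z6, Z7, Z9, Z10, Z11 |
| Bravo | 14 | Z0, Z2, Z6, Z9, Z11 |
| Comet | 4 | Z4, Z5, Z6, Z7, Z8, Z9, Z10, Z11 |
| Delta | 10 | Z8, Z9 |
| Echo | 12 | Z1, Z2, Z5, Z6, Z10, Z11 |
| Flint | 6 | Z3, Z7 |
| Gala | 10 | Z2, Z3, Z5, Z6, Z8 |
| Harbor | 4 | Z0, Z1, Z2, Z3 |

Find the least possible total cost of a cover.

Comet, Harbor together cover every objective (Comet ∪ Harbor = {Z0, Z1, Z2, Z3, Z4, Z5, Z6, Z7, Z8, Z9, Z10, Z11}); total cost 4 + 4 = 8.
No covering selection has total cost below 8.

8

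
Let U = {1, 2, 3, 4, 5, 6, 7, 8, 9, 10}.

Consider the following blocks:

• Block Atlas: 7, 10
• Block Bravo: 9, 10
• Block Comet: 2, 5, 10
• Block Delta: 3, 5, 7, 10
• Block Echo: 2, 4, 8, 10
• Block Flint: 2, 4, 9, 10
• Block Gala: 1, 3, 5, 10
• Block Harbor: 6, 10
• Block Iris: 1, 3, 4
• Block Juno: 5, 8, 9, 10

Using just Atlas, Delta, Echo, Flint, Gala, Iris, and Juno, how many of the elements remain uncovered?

1

Union of Atlas, Delta, Echo, Flint, Gala, Iris, Juno = {1, 2, 3, 4, 5, 7, 8, 9, 10}.
Not covered: 6 — 1 element.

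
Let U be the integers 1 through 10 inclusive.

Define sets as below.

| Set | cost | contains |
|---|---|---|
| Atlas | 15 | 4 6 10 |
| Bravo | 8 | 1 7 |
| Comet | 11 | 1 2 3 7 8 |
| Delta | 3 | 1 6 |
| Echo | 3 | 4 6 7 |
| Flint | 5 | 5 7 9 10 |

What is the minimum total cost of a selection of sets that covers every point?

Comet, Echo, Flint together cover every point (Comet ∪ Echo ∪ Flint = {1, 2, 3, 4, 5, 6, 7, 8, 9, 10}); total cost 11 + 3 + 5 = 19.
No covering selection has total cost below 19.

19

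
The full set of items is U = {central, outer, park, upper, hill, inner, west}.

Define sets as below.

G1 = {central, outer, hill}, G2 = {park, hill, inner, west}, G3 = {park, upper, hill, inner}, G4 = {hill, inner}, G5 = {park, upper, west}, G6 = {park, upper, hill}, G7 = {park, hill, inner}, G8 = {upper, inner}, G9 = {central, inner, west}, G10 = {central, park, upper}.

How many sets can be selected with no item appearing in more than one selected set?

2

G1, G8 are pairwise disjoint (G1={central,outer,hill}; G8={upper,inner}).
Every remaining set overlaps one of these, and no 3 of the listed sets are pairwise disjoint, so 2 is the maximum.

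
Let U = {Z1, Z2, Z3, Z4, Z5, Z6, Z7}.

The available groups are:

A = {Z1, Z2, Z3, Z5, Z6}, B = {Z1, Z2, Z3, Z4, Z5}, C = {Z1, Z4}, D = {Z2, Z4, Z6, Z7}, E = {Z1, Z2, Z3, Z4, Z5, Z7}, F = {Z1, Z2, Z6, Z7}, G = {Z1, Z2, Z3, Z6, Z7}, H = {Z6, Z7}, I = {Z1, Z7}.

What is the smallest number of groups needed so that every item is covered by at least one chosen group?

2

A and E together: A ∪ E = {Z1, Z2, Z3, Z4, Z5, Z6, Z7} — every item is covered.
No single group has all 7 items (the largest, E, has 6), so 2 is optimal.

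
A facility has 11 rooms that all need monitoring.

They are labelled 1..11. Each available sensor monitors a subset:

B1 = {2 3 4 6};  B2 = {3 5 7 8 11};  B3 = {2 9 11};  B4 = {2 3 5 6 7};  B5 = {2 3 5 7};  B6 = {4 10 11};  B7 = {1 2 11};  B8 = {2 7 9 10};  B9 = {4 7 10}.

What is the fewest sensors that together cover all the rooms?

4

B1 and B2 and B7 and B8 together: B1 ∪ B2 ∪ B7 ∪ B8 = {1, 2, 3, 4, 5, 6, 7, 8, 9, 10, 11} — every room is covered.
No 3 of the 9 sensors cover everything (all 84 combinations miss at least one room), so 4 is optimal.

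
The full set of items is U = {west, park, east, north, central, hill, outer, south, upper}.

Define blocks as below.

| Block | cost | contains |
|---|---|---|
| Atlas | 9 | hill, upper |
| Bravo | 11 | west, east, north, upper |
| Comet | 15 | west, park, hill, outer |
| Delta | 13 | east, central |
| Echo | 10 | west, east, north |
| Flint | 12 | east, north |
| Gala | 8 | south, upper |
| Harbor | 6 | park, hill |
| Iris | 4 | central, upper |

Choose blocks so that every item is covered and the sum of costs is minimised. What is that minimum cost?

37

Comet, Echo, Gala, Iris together cover every item (Comet ∪ Echo ∪ Gala ∪ Iris = {west, park, east, north, central, hill, outer, south, upper}); total cost 15 + 10 + 8 + 4 = 37.
The greedy pick Iris, Harbor, Echo, Gala, Comet costs 43; no covering selection beats 37.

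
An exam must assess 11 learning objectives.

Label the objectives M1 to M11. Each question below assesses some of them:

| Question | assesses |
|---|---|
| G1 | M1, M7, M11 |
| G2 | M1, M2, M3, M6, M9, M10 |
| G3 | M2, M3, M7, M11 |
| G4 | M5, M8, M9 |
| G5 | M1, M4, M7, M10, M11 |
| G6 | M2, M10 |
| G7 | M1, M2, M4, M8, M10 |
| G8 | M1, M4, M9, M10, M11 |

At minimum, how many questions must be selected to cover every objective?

3

G2 and G4 and G5 together: G2 ∪ G4 ∪ G5 = {M1, M2, M3, M4, M5, M6, M7, M8, M9, M10, M11} — every objective is covered.
Only G4 contains M5, so G4 is forced; the remaining 8 objectives need at least 2 more questions (each remaining question adds at most 5) — so at least 3 questions are needed, and 3 is optimal.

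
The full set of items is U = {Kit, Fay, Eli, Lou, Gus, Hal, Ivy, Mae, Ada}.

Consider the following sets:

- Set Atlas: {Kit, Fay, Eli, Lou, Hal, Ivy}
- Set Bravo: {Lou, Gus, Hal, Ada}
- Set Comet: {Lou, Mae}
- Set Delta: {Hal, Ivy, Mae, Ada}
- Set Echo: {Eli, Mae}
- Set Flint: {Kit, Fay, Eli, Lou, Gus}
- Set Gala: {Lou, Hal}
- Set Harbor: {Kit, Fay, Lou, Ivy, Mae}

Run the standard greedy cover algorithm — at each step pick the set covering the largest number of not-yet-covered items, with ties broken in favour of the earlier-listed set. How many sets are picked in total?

Greedy: pick Atlas (covers 6 new) → pick Bravo (covers 2 new) → pick Comet (covers 1 new). Total picks: 3.
(The true minimum cover uses only 2 sets, so greedy is not optimal here.)

3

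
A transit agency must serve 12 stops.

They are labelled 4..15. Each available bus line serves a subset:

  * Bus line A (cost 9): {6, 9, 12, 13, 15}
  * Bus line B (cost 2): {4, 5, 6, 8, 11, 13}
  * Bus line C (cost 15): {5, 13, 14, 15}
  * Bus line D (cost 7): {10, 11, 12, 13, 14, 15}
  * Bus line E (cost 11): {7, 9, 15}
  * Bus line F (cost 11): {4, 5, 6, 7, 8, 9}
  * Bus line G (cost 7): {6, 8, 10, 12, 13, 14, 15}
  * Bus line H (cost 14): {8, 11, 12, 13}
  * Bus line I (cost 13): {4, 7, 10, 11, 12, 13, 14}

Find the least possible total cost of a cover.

D, F together cover every stop (D ∪ F = {4, 5, 6, 7, 8, 9, 10, 11, 12, 13, 14, 15}); total cost 7 + 11 = 18.
The greedy pick B, D, E costs 20; no covering selection beats 18.

18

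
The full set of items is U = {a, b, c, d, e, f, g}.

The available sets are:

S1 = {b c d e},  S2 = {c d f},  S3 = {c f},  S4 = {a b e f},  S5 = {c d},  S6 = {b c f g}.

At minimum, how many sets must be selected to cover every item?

3

Take {S2, S4, S6}. Their union is {a, b, c, d, e, f, g}, which is all 7 items.
Only S4 contains a, so S4 is forced; the remaining 3 items need at least 2 more sets (each remaining set adds at most 2) — so at least 3 sets are needed, and 3 is optimal.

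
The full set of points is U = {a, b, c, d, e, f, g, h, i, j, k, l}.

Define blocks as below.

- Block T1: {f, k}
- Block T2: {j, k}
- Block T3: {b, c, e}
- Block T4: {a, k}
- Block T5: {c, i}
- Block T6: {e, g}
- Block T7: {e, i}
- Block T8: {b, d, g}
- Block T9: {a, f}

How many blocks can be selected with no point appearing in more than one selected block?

4

T2, T5, T6, T9 are pairwise disjoint (T2={j,k}; T5={c,i}; T6={e,g}; T9={a,f}).
Every remaining block overlaps one of these, and no 5 of the listed blocks are pairwise disjoint, so 4 is the maximum.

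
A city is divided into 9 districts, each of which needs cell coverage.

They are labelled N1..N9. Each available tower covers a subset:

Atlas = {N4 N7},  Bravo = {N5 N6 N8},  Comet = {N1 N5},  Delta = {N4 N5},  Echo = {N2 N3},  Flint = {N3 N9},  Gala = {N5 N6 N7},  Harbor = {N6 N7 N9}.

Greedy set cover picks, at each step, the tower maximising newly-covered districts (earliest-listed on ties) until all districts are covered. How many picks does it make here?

5

Greedy: pick Bravo (covers 3 new) → pick Atlas (covers 2 new) → pick Echo (covers 2 new) → pick Comet (covers 1 new) → pick Flint (covers 1 new). Total picks: 5.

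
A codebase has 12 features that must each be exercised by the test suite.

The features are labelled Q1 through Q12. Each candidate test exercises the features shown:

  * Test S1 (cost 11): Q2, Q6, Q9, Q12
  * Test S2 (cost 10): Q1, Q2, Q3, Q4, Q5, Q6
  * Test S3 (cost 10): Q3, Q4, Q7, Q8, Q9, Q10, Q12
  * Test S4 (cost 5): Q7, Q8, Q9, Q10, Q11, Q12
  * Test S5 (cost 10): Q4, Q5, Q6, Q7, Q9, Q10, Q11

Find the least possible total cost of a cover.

S2, S4 together cover every feature (S2 ∪ S4 = {Q1, Q2, Q3, Q4, Q5, Q6, Q7, Q8, Q9, Q10, Q11, Q12}); total cost 10 + 5 = 15.
No covering selection has total cost below 15.

15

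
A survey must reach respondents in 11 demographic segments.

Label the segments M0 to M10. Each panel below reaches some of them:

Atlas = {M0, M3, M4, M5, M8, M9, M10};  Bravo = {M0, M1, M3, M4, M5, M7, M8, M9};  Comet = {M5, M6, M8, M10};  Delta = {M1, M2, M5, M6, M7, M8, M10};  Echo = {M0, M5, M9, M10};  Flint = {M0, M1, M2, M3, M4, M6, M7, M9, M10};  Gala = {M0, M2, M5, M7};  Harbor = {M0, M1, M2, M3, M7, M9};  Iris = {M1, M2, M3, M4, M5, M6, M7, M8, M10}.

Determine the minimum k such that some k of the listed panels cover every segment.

Take {Atlas, Iris}. Their union is {M0, M1, M2, M3, M4, M5, M6, M7, M8, M9, M10}, which is all 11 segments.
No single panel has all 11 segments (the largest, Flint, has 9), so 2 is optimal.

2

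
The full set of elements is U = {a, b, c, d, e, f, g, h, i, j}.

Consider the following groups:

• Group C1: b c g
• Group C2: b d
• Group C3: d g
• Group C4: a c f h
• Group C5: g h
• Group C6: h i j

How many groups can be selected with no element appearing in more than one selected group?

2

C3, C4 are pairwise disjoint (C3={d,g}; C4={a,c,f,h}).
Every remaining group overlaps one of these, and no 3 of the listed groups are pairwise disjoint, so 2 is the maximum.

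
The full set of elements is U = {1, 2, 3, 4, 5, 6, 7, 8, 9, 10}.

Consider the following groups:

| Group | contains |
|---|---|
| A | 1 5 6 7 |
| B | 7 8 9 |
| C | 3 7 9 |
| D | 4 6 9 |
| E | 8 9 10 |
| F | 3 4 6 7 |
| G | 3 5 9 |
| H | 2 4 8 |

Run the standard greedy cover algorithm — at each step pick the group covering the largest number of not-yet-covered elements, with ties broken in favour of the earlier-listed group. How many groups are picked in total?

4

Greedy: pick A (covers 4 new) → pick E (covers 3 new) → pick F (covers 2 new) → pick H (covers 1 new). Total picks: 4.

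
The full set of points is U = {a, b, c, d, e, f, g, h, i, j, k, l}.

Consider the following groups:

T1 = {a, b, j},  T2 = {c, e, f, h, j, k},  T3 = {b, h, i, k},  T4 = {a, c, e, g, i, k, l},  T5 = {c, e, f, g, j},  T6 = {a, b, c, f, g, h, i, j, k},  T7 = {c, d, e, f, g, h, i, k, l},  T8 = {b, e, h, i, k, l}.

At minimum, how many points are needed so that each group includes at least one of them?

2

Take T = {j, k}. Each listed group contains at least one of these, so T is a hitting set of size 2.
The groups T3, T5 are pairwise disjoint, so any hitting set needs a separate point for each — at least 2. Hence 2 is optimal.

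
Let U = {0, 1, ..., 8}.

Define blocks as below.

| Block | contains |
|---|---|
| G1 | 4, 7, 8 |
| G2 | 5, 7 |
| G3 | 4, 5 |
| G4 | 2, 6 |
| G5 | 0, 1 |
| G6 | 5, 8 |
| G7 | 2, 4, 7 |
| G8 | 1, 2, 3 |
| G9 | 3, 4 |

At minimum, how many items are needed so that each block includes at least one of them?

4

Take H = {0, 2, 4, 5}. Each listed block contains at least one of these, so H is a hitting set of size 4.
The blocks G2, G4, G5, G9 are pairwise disjoint, so any hitting set needs a separate item for each — at least 4. Hence 4 is optimal.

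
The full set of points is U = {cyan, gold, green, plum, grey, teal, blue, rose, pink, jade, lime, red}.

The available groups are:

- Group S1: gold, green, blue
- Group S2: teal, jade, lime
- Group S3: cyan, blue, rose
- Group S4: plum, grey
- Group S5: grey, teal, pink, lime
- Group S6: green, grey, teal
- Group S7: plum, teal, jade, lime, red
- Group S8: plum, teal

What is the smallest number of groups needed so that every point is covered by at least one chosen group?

Take {S1, S3, S5, S7}. Their union is {cyan, gold, green, plum, grey, teal, blue, rose, pink, jade, lime, red}, which is all 12 points.
Only S5 contains pink, so S5 is forced; the remaining 8 points need at least 3 more groups (each remaining group adds at most 3) — so at least 4 groups are needed, and 4 is optimal.

4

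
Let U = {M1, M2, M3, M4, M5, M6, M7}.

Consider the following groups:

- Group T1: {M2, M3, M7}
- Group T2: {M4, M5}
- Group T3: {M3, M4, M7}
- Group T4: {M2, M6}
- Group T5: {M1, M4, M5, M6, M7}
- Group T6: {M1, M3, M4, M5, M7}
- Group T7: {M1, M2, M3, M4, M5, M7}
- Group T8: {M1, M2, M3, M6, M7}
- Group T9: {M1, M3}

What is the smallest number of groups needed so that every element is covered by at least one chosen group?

T6 and T8 cover everything between them: the union {M1, M2, M3, M4, M5, M6, M7} is all of U.
No single group has all 7 elements (the largest, T7, has 6), so 2 is optimal.

2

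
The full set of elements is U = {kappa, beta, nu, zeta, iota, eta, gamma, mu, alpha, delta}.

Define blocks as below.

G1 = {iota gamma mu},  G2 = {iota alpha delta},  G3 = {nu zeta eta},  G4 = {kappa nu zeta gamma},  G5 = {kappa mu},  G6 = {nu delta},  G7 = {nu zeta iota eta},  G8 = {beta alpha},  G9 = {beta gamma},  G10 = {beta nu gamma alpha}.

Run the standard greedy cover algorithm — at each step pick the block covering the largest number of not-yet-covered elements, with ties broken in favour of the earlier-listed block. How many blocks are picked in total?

5

Greedy: pick G4 (covers 4 new) → pick G2 (covers 3 new) → pick G1 (covers 1 new) → pick G3 (covers 1 new) → pick G8 (covers 1 new). Total picks: 5.
(The true minimum cover uses only 4 blocks, so greedy is not optimal here.)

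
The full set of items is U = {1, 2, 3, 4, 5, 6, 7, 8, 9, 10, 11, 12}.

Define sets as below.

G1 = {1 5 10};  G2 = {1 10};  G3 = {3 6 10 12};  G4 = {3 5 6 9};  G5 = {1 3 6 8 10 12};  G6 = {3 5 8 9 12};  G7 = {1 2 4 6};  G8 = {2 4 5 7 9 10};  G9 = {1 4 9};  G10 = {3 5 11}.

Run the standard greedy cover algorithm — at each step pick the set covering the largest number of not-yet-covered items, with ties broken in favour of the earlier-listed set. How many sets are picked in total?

3

Greedy: pick G5 (covers 6 new) → pick G8 (covers 5 new) → pick G10 (covers 1 new). Total picks: 3.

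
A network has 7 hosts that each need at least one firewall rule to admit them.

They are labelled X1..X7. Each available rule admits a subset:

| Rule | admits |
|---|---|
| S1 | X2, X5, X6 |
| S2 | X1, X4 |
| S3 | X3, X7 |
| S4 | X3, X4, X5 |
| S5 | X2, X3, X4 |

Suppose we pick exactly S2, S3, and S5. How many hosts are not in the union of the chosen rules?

2

Union of S2, S3, S5 = {X1, X2, X3, X4, X7}.
Not covered: X5, X6 — 2 hosts.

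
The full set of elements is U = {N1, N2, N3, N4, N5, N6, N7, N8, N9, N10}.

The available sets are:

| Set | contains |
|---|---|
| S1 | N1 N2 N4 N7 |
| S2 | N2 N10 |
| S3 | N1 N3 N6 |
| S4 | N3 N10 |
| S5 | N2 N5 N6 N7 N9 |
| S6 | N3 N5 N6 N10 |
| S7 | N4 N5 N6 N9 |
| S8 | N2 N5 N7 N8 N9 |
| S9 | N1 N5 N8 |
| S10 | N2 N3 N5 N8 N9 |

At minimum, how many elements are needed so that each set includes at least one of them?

3

Take H = {N1, N5, N10}. Each listed set contains at least one of these, so H is a hitting set of size 3.
No choice of 2 elements meets every set, so 3 is the minimum.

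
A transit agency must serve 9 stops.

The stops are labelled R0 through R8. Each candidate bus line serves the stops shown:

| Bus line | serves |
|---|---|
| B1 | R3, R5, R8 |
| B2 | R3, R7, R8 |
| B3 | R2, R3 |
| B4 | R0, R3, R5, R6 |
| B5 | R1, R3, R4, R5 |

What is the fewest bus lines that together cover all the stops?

4

Take {B2, B3, B4, B5}. Their union is {R0, R1, R2, R3, R4, R5, R6, R7, R8}, which is all 9 stops.
Only B4 contains R0, so B4 is forced; the remaining 5 stops need at least 3 more bus lines (each remaining bus line adds at most 2) — so at least 4 bus lines are needed, and 4 is optimal.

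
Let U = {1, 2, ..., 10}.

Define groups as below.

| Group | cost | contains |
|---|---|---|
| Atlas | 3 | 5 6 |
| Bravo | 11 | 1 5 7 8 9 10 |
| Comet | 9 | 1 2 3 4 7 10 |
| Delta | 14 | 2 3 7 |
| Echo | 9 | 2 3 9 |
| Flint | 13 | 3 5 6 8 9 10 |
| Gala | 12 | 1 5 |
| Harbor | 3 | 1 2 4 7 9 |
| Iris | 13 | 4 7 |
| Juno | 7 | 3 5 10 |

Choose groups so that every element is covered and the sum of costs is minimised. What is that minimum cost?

16

Flint, Harbor together cover every element (Flint ∪ Harbor = {1, 2, 3, 4, 5, 6, 7, 8, 9, 10}); total cost 13 + 3 = 16.
The greedy pick Harbor, Atlas, Juno, Bravo costs 24; no covering selection beats 16.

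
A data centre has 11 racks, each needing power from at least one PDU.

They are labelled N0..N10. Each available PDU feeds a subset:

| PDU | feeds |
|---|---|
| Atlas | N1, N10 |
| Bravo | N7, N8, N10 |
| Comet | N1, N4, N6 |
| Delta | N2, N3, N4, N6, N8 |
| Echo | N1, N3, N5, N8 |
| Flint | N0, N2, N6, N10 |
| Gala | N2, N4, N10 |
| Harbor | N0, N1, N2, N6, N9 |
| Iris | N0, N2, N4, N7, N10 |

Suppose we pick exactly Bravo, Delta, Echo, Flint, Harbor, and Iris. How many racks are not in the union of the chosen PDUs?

0

Union of Bravo, Delta, Echo, Flint, Harbor, Iris = {N0, N1, N2, N3, N4, N5, N6, N7, N8, N9, N10} — that's every rack, so 0 are uncovered.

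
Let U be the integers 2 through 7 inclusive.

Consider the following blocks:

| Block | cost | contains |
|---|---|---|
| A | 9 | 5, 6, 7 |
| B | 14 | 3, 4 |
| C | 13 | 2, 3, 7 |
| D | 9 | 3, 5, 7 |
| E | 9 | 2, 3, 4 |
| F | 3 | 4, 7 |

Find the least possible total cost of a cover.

A, E together cover every item (A ∪ E = {2, 3, 4, 5, 6, 7}); total cost 9 + 9 = 18.
The greedy pick F, A, E costs 21; no covering selection beats 18.

18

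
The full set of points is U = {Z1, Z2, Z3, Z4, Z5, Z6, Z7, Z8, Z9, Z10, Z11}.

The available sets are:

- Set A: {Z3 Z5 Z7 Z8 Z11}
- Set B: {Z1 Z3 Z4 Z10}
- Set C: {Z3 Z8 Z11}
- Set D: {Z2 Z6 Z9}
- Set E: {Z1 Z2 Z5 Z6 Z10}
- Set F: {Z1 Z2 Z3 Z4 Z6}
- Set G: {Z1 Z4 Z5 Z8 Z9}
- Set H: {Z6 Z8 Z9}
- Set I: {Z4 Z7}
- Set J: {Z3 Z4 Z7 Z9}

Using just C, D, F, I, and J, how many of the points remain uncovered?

2

Union of C, D, F, I, J = {Z1, Z2, Z3, Z4, Z6, Z7, Z8, Z9, Z11}.
Not covered: Z5, Z10 — 2 points.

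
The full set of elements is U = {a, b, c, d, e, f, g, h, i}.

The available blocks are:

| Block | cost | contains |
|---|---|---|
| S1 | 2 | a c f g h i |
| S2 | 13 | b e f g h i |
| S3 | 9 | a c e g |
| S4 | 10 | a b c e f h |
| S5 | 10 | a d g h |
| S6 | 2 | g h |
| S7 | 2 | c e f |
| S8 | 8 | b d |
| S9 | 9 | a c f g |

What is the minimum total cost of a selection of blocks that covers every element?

S1, S7, S8 together cover every element (S1 ∪ S7 ∪ S8 = {a, b, c, d, e, f, g, h, i}); total cost 2 + 2 + 8 = 12.
No covering selection has total cost below 12.

12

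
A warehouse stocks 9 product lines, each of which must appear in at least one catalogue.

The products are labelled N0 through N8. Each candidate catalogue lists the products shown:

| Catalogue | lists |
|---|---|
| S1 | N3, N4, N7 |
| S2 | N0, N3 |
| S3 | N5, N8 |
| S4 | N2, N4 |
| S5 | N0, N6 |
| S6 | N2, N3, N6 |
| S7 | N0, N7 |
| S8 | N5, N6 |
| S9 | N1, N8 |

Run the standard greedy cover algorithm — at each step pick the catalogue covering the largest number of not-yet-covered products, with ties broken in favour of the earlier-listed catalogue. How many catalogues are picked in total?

5

Greedy: pick S1 (covers 3 new) → pick S3 (covers 2 new) → pick S5 (covers 2 new) → pick S4 (covers 1 new) → pick S9 (covers 1 new). Total picks: 5.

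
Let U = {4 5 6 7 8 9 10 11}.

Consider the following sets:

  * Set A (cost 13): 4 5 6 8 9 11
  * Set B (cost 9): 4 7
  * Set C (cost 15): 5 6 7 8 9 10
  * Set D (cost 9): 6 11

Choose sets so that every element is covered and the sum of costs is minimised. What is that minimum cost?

A, C together cover every element (A ∪ C = {4, 5, 6, 7, 8, 9, 10, 11}); total cost 13 + 15 = 28.
No covering selection has total cost below 28.

28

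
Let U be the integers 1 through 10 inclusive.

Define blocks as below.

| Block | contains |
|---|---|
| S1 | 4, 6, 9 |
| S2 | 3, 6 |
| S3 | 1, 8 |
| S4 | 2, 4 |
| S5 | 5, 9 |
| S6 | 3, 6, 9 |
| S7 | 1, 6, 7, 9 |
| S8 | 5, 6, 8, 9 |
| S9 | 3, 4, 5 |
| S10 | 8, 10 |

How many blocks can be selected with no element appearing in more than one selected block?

S2, S4, S5, S10 are pairwise disjoint (S2={3,6}; S4={2,4}; S5={5,9}; S10={8,10}).
Every remaining block overlaps one of these, and no 5 of the listed blocks are pairwise disjoint, so 4 is the maximum.

4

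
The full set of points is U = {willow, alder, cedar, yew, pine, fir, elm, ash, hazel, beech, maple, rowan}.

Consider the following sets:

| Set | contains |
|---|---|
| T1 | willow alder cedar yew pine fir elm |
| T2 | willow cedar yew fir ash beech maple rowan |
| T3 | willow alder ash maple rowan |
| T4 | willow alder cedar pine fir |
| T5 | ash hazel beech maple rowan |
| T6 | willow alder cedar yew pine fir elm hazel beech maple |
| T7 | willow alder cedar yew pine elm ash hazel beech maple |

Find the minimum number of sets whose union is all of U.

2

T3 and T6 together: T3 ∪ T6 = {willow, alder, cedar, yew, pine, fir, elm, ash, hazel, beech, maple, rowan} — every point is covered.
No single set has all 12 points (the largest, T6, has 10), so 2 is optimal.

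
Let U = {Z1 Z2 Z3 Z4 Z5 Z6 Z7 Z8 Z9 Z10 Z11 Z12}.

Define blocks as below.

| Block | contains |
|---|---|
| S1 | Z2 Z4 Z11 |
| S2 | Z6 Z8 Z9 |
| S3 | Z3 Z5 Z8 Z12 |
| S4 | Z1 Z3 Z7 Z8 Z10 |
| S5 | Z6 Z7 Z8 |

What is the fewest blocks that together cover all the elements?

S1 and S2 and S3 and S4 together: S1 ∪ S2 ∪ S3 ∪ S4 = {Z1, Z2, Z3, Z4, Z5, Z6, Z7, Z8, Z9, Z10, Z11, Z12} — every element is covered.
Only S4 contains Z1, so S4 is forced; the remaining 7 elements need at least 3 more blocks (each remaining block adds at most 3) — so at least 4 blocks are needed, and 4 is optimal.

4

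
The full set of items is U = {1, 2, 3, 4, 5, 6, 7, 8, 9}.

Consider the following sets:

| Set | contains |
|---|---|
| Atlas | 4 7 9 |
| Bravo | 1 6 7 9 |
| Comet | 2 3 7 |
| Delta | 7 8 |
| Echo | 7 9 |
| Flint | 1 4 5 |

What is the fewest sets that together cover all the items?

Bravo and Comet and Delta and Flint together: Bravo ∪ Comet ∪ Delta ∪ Flint = {1, 2, 3, 4, 5, 6, 7, 8, 9} — every item is covered.
Only Bravo contains 6, so Bravo is forced; the remaining 5 items need at least 3 more sets (each remaining set adds at most 2) — so at least 4 sets are needed, and 4 is optimal.

4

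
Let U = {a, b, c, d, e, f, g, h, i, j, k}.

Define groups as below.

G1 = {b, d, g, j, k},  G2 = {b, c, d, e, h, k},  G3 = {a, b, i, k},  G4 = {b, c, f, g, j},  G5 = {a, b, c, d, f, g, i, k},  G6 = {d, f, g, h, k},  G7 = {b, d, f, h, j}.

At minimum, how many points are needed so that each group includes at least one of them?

2

Take T = {b, d}. Each listed group contains at least one of these, so T is a hitting set of size 2.
No single point lies in every group, so at least 2 are needed and 2 is optimal.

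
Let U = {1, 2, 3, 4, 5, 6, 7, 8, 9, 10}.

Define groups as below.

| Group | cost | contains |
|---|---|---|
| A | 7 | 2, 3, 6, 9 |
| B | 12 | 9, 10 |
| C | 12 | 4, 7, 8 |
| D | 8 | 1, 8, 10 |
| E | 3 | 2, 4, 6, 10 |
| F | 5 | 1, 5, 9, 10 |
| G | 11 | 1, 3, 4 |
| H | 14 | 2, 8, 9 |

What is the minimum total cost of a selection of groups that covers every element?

24

A, C, F together cover every element (A ∪ C ∪ F = {1, 2, 3, 4, 5, 6, 7, 8, 9, 10}); total cost 7 + 12 + 5 = 24.
The greedy pick E, F, C, A costs 27; no covering selection beats 24.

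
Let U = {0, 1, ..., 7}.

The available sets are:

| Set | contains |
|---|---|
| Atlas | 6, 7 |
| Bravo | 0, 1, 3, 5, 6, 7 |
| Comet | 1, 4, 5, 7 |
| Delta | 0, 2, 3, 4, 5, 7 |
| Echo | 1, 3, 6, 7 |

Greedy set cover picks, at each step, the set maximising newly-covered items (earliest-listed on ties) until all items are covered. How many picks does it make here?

Greedy: pick Bravo (covers 6 new) → pick Delta (covers 2 new). Total picks: 2.

2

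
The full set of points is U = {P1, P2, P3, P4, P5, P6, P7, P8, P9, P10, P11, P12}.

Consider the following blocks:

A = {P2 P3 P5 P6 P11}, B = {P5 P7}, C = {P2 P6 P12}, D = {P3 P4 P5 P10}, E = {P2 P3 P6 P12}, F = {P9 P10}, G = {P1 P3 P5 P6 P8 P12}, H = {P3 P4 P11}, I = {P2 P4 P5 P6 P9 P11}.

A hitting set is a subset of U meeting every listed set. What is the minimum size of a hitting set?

Take T = {P4, P5, P10, P12}. Each listed block contains at least one of these, so T is a hitting set of size 4.
The blocks B, C, F, H are pairwise disjoint, so any hitting set needs a separate point for each — at least 4. Hence 4 is optimal.

4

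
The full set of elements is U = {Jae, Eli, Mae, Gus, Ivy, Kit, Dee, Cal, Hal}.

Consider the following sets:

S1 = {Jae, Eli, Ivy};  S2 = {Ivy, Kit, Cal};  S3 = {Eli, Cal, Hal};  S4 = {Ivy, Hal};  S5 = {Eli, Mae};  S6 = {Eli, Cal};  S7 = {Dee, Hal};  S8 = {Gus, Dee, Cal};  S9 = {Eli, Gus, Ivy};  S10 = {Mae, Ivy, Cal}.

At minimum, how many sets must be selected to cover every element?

S1, S2, S3, S8, and S10 cover everything between them: the union {Jae, Eli, Mae, Gus, Ivy, Kit, Dee, Cal, Hal} is all of U.
No 4 of the 10 sets cover everything (all 210 combinations miss at least one element), so 5 is optimal.

5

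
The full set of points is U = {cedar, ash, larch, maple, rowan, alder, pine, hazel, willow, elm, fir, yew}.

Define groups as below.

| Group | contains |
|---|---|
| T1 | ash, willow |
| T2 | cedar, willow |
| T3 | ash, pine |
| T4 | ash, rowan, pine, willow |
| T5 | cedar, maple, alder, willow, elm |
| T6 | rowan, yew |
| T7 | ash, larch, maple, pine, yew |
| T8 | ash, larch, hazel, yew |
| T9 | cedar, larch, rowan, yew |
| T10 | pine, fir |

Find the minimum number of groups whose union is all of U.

4

Take {T4, T5, T8, T10}. Their union is {cedar, ash, larch, maple, rowan, alder, pine, hazel, willow, elm, fir, yew}, which is all 12 points.
No 3 of the 10 groups cover everything (all 120 combinations miss at least one point), so 4 is optimal.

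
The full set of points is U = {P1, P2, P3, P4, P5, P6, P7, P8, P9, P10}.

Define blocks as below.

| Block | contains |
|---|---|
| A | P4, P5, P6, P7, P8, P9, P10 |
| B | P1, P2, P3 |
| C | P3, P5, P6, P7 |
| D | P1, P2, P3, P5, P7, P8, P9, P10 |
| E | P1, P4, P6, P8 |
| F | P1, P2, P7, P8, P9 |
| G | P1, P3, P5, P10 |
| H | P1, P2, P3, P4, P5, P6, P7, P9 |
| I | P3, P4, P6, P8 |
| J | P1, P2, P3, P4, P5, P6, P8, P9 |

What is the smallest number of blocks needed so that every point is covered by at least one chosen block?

D and I together: D ∪ I = {P1, P2, P3, P4, P5, P6, P7, P8, P9, P10} — every point is covered.
No single block has all 10 points (the largest, D, has 8), so 2 is optimal.

2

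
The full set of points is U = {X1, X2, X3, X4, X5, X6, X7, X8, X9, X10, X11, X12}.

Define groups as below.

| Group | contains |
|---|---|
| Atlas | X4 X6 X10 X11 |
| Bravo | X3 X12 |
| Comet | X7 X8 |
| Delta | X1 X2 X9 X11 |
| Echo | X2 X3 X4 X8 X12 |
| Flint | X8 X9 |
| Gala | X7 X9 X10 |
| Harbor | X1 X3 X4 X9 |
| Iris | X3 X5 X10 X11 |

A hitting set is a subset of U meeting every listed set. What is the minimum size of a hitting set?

4

The 4 points {X3, X7, X8, X11} hit every group.
No choice of 3 points meets every group, so 4 is the minimum.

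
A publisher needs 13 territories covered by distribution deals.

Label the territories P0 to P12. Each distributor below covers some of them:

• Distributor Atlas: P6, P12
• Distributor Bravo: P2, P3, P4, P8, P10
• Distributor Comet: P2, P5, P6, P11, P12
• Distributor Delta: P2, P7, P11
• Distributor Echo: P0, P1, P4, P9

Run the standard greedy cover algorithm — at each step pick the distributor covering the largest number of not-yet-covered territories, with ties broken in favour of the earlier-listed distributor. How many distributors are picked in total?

4

Greedy: pick Bravo (covers 5 new) → pick Comet (covers 4 new) → pick Echo (covers 3 new) → pick Delta (covers 1 new). Total picks: 4.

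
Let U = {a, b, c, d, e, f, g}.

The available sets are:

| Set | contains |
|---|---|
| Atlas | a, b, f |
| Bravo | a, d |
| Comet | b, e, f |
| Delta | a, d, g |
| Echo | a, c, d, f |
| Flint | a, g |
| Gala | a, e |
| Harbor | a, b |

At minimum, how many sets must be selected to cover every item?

3

Comet, Delta, and Echo cover everything between them: the union {a, b, c, d, e, f, g} is all of U.
Only Echo contains c, so Echo is forced; the remaining 3 items need at least 2 more sets (each remaining set adds at most 2) — so at least 3 sets are needed, and 3 is optimal.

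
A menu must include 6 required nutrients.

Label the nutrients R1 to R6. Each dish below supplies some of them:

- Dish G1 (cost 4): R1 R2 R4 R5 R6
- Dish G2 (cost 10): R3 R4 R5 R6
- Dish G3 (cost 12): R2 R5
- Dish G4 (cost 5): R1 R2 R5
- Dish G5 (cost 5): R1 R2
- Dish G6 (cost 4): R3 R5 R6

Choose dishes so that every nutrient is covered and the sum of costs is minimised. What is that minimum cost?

G1, G6 together cover every nutrient (G1 ∪ G6 = {R1, R2, R3, R4, R5, R6}); total cost 4 + 4 = 8.
No covering selection has total cost below 8.

8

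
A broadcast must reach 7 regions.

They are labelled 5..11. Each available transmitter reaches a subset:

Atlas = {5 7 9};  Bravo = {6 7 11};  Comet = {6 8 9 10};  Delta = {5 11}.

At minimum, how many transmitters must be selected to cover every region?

Atlas and Comet and Delta together: Atlas ∪ Comet ∪ Delta = {5, 6, 7, 8, 9, 10, 11} — every region is covered.
Only Comet contains 8, so Comet is forced; the remaining 3 regions need at least 2 more transmitters (each remaining transmitter adds at most 2) — so at least 3 transmitters are needed, and 3 is optimal.

3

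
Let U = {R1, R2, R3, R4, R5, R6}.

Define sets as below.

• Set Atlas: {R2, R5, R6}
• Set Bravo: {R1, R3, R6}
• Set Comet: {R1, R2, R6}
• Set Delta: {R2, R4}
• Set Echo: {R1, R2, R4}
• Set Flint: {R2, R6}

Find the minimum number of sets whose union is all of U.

3

Atlas, Bravo, and Echo cover everything between them: the union {R1, R2, R3, R4, R5, R6} is all of U.
Only Bravo contains R3, so Bravo is forced; the remaining 3 elements need at least 2 more sets (each remaining set adds at most 2) — so at least 3 sets are needed, and 3 is optimal.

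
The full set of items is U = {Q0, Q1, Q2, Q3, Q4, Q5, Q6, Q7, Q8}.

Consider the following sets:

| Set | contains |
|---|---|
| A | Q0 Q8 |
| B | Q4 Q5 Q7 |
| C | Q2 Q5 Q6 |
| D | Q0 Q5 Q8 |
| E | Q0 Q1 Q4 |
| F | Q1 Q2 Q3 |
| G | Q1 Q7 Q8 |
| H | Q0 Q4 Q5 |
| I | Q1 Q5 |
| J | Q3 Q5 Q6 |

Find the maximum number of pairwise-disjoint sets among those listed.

3

A, B, F are pairwise disjoint (A={Q0,Q8}; B={Q4,Q5,Q7}; F={Q1,Q2,Q3}).
Every remaining set overlaps one of these, and no 4 of the listed sets are pairwise disjoint, so 3 is the maximum.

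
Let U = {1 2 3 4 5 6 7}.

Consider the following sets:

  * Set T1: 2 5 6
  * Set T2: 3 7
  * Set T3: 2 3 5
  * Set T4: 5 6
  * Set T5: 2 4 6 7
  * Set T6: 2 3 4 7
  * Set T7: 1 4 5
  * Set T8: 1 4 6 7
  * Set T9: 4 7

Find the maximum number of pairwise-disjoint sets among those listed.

2

T2, T7 are pairwise disjoint (T2={3,7}; T7={1,4,5}).
Every remaining set overlaps one of these, and no 3 of the listed sets are pairwise disjoint, so 2 is the maximum.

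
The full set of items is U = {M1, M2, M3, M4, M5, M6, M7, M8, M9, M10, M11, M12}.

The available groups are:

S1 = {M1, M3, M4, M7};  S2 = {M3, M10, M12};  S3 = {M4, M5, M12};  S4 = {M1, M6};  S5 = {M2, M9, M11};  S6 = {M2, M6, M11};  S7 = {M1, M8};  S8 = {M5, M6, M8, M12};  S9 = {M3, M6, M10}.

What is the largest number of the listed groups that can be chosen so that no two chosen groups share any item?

S3, S5, S7, S9 are pairwise disjoint (S3={M4,M5,M12}; S5={M2,M9,M11}; S7={M1,M8}; S9={M3,M6,M10}).
Every remaining group overlaps one of these, and no 5 of the listed groups are pairwise disjoint, so 4 is the maximum.

4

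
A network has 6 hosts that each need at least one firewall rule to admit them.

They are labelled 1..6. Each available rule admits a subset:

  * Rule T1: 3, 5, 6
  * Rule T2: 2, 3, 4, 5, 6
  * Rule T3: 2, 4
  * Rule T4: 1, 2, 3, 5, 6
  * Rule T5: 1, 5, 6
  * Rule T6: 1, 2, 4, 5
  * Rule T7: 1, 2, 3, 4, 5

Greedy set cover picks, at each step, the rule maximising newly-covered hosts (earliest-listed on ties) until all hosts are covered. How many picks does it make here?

2

Greedy: pick T2 (covers 5 new) → pick T4 (covers 1 new). Total picks: 2.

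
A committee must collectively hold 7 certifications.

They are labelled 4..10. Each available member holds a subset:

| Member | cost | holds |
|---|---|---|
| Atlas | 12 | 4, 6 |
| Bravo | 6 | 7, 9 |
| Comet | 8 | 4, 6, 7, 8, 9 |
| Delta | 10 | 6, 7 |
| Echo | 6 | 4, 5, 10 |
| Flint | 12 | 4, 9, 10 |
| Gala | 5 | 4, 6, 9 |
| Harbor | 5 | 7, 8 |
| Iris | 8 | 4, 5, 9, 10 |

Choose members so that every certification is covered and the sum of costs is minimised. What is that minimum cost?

Comet, Echo together cover every certification (Comet ∪ Echo = {4, 5, 6, 7, 8, 9, 10}); total cost 8 + 6 = 14.
No covering selection has total cost below 14.

14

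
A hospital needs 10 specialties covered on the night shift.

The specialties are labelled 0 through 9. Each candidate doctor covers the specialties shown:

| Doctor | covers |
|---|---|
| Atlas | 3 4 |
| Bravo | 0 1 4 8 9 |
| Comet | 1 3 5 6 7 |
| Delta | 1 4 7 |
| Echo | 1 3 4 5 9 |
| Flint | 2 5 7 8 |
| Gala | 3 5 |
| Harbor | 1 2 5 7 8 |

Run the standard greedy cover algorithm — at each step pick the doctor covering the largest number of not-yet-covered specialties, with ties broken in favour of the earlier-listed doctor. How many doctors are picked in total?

3

Greedy: pick Bravo (covers 5 new) → pick Comet (covers 4 new) → pick Flint (covers 1 new). Total picks: 3.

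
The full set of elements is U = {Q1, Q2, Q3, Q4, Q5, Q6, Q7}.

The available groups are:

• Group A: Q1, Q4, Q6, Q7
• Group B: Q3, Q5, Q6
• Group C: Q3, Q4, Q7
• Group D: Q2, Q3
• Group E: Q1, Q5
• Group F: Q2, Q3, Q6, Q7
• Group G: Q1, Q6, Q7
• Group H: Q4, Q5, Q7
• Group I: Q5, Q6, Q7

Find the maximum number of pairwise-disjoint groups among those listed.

2

A, D are pairwise disjoint (A={Q1,Q4,Q6,Q7}; D={Q2,Q3}).
Every remaining group overlaps one of these, and no 3 of the listed groups are pairwise disjoint, so 2 is the maximum.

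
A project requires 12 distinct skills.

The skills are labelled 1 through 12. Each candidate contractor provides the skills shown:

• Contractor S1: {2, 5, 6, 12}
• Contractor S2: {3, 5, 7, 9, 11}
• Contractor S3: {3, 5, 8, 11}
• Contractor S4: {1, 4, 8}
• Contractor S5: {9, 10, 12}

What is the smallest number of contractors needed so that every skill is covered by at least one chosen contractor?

4

S1 and S2 and S4 and S5 together: S1 ∪ S2 ∪ S4 ∪ S5 = {1, 2, 3, 4, 5, 6, 7, 8, 9, 10, 11, 12} — every skill is covered.
Only S2 contains 7, so S2 is forced; the remaining 7 skills need at least 3 more contractors (each remaining contractor adds at most 3) — so at least 4 contractors are needed, and 4 is optimal.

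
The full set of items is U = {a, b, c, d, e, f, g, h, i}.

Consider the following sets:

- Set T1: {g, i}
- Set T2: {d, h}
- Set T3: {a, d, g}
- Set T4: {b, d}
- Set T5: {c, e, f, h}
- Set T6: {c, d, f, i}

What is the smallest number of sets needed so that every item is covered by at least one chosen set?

4

Take {T3, T4, T5, T6}. Their union is {a, b, c, d, e, f, g, h, i}, which is all 9 items.
No 3 of the 6 sets cover everything (all 20 combinations miss at least one item), so 4 is optimal.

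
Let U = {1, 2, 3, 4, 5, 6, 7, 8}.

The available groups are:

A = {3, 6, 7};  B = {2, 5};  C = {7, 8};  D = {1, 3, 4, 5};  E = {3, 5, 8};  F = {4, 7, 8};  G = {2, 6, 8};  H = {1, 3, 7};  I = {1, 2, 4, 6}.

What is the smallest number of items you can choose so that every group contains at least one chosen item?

3

The 3 items {5, 6, 7} hit every group.
No choice of 2 items meets every group, so 3 is the minimum.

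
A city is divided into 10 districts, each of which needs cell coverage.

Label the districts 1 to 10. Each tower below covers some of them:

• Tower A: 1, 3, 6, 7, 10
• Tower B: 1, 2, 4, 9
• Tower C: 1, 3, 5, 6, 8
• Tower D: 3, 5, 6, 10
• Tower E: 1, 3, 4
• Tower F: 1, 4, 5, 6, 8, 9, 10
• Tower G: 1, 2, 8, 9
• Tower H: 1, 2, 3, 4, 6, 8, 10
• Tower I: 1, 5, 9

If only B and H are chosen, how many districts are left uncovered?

2

Union of B, H = {1, 2, 3, 4, 6, 8, 9, 10}.
Not covered: 5, 7 — 2 districts.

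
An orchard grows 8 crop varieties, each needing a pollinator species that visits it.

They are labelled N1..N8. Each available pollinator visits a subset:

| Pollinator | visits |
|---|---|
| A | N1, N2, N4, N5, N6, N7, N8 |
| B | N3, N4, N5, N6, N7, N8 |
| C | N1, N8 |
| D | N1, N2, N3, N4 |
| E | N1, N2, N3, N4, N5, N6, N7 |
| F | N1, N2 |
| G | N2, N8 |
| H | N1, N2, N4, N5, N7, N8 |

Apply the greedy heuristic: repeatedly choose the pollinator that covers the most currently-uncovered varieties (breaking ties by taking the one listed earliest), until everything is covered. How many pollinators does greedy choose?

Greedy: pick A (covers 7 new) → pick B (covers 1 new). Total picks: 2.

2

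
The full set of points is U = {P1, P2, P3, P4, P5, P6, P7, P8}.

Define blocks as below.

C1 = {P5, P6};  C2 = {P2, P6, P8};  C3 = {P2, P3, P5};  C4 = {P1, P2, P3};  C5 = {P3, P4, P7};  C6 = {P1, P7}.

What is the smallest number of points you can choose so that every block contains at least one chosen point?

Take H = {P2, P5, P7}. Each listed block contains at least one of these, so H is a hitting set of size 3.
No choice of 2 points meets every block, so 3 is the minimum.

3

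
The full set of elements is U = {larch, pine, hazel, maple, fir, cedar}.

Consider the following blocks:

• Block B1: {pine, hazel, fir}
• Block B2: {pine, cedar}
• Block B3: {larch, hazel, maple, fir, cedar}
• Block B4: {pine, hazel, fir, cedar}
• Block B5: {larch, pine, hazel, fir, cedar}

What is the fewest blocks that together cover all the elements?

2

Take {B3, B4}. Their union is {larch, pine, hazel, maple, fir, cedar}, which is all 6 elements.
No single block has all 6 elements (the largest, B3, has 5), so 2 is optimal.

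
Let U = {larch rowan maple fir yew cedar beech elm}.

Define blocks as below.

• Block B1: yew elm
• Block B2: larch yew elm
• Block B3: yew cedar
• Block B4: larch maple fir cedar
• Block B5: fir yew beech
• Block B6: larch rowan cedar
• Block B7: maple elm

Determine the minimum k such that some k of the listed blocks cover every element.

Take {B5, B6, B7}. Their union is {larch, rowan, maple, fir, yew, cedar, beech, elm}, which is all 8 elements.
Only B6 contains rowan, so B6 is forced; the remaining 5 elements need at least 2 more blocks (each remaining block adds at most 3) — so at least 3 blocks are needed, and 3 is optimal.

3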